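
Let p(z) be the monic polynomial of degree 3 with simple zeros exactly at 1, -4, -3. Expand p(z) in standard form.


The polynomial is p(z) = ∏_{α ∈ S} (z − α), where S = {1, -4, -3}.
Expanding the product yields: p(z) = z^3 + 6·z^2 + 5·z -12.
The resulting polynomial has degree 3 and real coefficients as required.

p(z) = z^3 + 6·z^2 + 5·z -12.


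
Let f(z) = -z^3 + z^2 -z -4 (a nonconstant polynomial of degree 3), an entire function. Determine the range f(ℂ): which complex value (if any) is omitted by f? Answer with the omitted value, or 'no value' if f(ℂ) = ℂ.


Little Picard bounds the complement of f(ℂ) to at most one point.
For every w ∈ ℂ, the equation p(z) − w = 0 is a nonconstant polynomial in z and hence has at least one root by the fundamental theorem of algebra. So p is surjective onto ℂ, omitting no value.

Omitted value: no value.


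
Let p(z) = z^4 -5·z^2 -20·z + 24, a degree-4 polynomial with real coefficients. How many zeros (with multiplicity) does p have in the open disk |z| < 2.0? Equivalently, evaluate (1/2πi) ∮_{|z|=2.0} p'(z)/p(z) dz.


The zeros of p are: 1, (-2 + 2i), (-2 - 2i), 3.
Their magnitudes are: 1, 2.828, 2.828, 3.
Zeros with |z| < R = 2.0: 1.
Count = 1.
By the argument principle, (1/2πi) ∮_{|z|=R} p'(z)/p(z) dz equals exactly this count.

Number of zeros inside |z| < 2.0: 1.


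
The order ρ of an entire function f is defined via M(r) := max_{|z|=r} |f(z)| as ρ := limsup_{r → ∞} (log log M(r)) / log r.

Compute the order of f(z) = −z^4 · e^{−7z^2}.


M(r) = max_{|z|=r} |-1|·|z|^4·|e^{−7z^2}| = 1·r^4 · e^{7r^2} (the factors attain their maxima compatibly on |z|=r). Then log M(r) = log 1 + 4·log r + 7r^2, dominated by the last term, so log log M(r) ~ 2·log r. The polynomial factor -1z^4 contributes only a log r term and does not affect the order. ρ = 2.
Therefore ρ = 2.

Order ρ = 2.


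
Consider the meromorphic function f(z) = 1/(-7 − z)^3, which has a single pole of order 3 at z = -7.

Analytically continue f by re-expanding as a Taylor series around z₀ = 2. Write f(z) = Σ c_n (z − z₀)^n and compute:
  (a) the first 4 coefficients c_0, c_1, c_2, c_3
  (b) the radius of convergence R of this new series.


Let w = z − z₀, so z = z₀ + w.
Then -7 − z = -7 − (z₀ + w) = (-7 − z₀) − w = -9 − w.
f(z) = 1/(-9 − w)^3 = (1/(-9)^3) · (1 − w/(-9))^{−3}.
By the binomial series (1−u)^{−3} = Σ_{n≥0} C(n+2, 2) u^n for |u|<1, with u = w/(-9):
  c_n = C(n+2, 2) / (-9)^(n+3).
  c_0 = 1/(-9)^3 = -1/729.
  c_1 = 3/(-9)^4 = 1/2187.
  c_2 = 6/(-9)^5 = -2/19683.
  c_3 = 10/(-9)^6 = 10/531441.
The series is valid for |w/d| < 1, i.e. |z − z₀| < |d|.
Radius of convergence: R = |-7 − z₀| = |-9| = 9 (distance from z₀ to the singularity z = -7).

c_0 = -1/729, c_1 = 1/2187, c_2 = -2/19683, c_3 = 10/531441; R = 9.


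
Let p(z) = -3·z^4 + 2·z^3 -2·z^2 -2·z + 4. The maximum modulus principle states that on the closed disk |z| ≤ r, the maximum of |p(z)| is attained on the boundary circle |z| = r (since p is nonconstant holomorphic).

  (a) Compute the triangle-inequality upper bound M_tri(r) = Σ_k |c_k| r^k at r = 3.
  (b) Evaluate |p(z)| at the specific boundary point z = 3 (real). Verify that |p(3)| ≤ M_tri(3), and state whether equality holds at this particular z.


Coefficients: c_0 = 4, c_1 = -2, c_2 = -2, c_3 = 2, c_4 = -3. Radius r = 3.
Part (a). Triangle bound: M_tri(r) = Σ_k |c_k| r^k
  = |4|·3^0 + |-2|·3^1 + |-2|·3^2 + |2|·3^3 + |-3|·3^4
  = 4 + 6 + 18 + 54 + 243 = 325.
This bounds M(r) := max_{|z|=r} |p(z)| from above; equality holds iff all terms c_k z^k can be made to align in phase at a single z on |z|=r.
Part (b). At z = 3 (real, on the circle |z| = r):
  p(3) = (4)·3^0 + (-2)·3^1 + (-2)·3^2 + (2)·3^3 + (-3)·3^4 = -209.
  |p(3)| = 209.
Check: |p(3)| = 209 ≤ 325 = M_tri(3). ✓ Equality does not hold at z = 3 (the coefficients have mixed signs, so the terms do not all align in phase there).

M_tri(3) = 325; |p(3)| = 209; equality at z=3: no.


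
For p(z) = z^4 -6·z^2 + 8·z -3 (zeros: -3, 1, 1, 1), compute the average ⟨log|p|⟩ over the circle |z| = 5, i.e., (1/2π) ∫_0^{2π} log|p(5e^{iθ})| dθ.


Zeros: -3, 1, 1, 1; r = 5.
Inside |z| < r: -3, 1, 1, 1. Outside (|z| ≥ r): ∅.
p(0) = -3, so log|p(0)| = log(3) = 1.0986.
Apply Jensen: I(r) = log|p(0)| + Σ_k log(r/|z_k|), summed over zeros inside |z| < r.
  log(r/|z_k|) for z_k = -3: log(5/3) = 0.5108
  log(r/|z_k|) for z_k = 1: log(5/1) = 1.6094
  log(r/|z_k|) for z_k = 1: log(5/1) = 1.6094
  log(r/|z_k|) for z_k = 1: log(5/1) = 1.6094
Sum over inside zeros: 5.3391.
I(r) = log|p(0)| + (inside sum) = 1.0986 + 5.3391 = 6.4378.
Closed form (all zeros inside, monic): I(r) = n·log(r) = 4·log(5) = 6.4378. ✓

I(r) ≈ 6.4378.


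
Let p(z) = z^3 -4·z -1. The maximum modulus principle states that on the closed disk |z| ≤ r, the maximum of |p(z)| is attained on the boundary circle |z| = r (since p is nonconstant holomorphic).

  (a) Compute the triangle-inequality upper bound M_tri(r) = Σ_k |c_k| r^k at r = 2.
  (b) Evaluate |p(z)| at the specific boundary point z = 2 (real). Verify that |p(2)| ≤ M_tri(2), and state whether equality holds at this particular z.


Coefficients: c_0 = -1, c_1 = -4, c_2 = 0, c_3 = 1. Radius r = 2.
Part (a). Triangle bound: M_tri(r) = Σ_k |c_k| r^k
  = |-1|·2^0 + |-4|·2^1 + |0|·2^2 + |1|·2^3
  = 1 + 8 + 0 + 8 = 17.
This bounds M(r) := max_{|z|=r} |p(z)| from above; equality holds iff all terms c_k z^k can be made to align in phase at a single z on |z|=r.
Part (b). At z = 2 (real, on the circle |z| = r):
  p(2) = (-1)·2^0 + (-4)·2^1 + (0)·2^2 + (1)·2^3 = -1.
  |p(2)| = 1.
Check: |p(2)| = 1 ≤ 17 = M_tri(2). ✓ Equality does not hold at z = 2 (the coefficients have mixed signs, so the terms do not all align in phase there).

M_tri(2) = 17; |p(2)| = 1; equality at z=2: no.


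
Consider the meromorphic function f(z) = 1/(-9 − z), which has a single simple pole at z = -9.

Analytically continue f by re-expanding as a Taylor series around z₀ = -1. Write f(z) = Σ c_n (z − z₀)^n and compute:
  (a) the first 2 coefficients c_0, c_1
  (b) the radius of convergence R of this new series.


Let w = z − z₀, so z = z₀ + w.
Then -9 − z = -9 − (z₀ + w) = (-9 − z₀) − w = -8 − w.
f(z) = 1/(-8 − w) = (1/(-8)) · 1/(1 − w/(-8)) = Σ_{n≥0} w^n / (-8)^(n+1).
So c_n = 1/(-8)^(n+1):
  c_0 = 1/(-8)^1 = -1/8.
  c_1 = 1/(-8)^2 = 1/64.
The series is valid for |w/d| < 1, i.e. |z − z₀| < |d|.
Radius of convergence: R = |-9 − z₀| = |-8| = 8 (distance from z₀ to the singularity z = -9).

c_0 = -1/8, c_1 = 1/64; R = 8.


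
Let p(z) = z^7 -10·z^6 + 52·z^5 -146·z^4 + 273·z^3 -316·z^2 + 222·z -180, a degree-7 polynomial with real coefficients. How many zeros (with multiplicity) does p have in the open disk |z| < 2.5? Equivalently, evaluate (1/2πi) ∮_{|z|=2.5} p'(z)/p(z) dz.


The zeros of p are: (1 + 2i), (1 - 2i), (3 + 3i), (3 - 3i), (0 + 1i), (0 - 1i), 2.
Their magnitudes are: 2.236, 2.236, 4.243, 4.243, 1, 1, 2.
Zeros with |z| < R = 2.5: (1 + 2i), (1 - 2i), (0 + 1i), (0 - 1i), 2.
Count = 5.
By the argument principle, (1/2πi) ∮_{|z|=R} p'(z)/p(z) dz equals exactly this count.

Number of zeros inside |z| < 2.5: 5.


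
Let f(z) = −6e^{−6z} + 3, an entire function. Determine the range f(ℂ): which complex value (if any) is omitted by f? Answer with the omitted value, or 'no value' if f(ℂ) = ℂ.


Little Picard bounds the complement of f(ℂ) to at most one point.
e^{−6z} is never zero on ℂ, so -6·e^{−6z} takes every value in ℂ ∖ {0}. Adding 3 shifts the range to ℂ ∖ {3}. Thus f omits exactly the value 3.

Omitted value: 3.


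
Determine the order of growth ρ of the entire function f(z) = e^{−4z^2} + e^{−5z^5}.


Each summand is entire of order 2 and 5 respectively (as in the single-exponential case). The order of a sum is at most the max of the orders, so ρ ≤ 5. For the lower bound: on |z|=r choose arg z so that -5z^5 is real positive; then |e^{-5z^5}| = e^{5r^5} while |e^{-4z^2}| ≤ e^{4r^2} = o(e^{5r^5}). So |f| ≥ e^{5r^5}(1 − o(1)) and ρ ≥ 5. Hence ρ = max(2, 5) = 5.
Therefore ρ = 5.

Order ρ = 5.


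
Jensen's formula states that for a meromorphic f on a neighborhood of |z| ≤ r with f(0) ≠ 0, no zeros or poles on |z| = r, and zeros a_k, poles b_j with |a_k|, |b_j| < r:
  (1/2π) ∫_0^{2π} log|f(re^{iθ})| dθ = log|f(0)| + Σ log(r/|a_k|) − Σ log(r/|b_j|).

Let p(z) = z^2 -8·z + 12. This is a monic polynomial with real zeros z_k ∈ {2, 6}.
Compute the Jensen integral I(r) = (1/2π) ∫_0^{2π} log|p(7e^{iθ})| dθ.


Zeros: 2, 6; r = 7.
Inside |z| < r: 2, 6. Outside (|z| ≥ r): ∅.
p(0) = 12, so log|p(0)| = log(12) = 2.4849.
Apply Jensen: I(r) = log|p(0)| + Σ_k log(r/|z_k|), summed over zeros inside |z| < r.
  log(r/|z_k|) for z_k = 2: log(7/2) = 1.2528
  log(r/|z_k|) for z_k = 6: log(7/6) = 0.1542
Sum over inside zeros: 1.4069.
I(r) = log|p(0)| + (inside sum) = 2.4849 + 1.4069 = 3.8918.
Closed form (all zeros inside, monic): I(r) = n·log(r) = 2·log(7) = 3.8918. ✓

I(r) ≈ 3.8918.


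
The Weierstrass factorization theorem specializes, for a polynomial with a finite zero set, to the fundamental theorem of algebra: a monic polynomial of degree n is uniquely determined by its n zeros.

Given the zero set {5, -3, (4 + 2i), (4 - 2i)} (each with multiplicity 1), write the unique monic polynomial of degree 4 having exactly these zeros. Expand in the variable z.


The polynomial is p(z) = ∏_{α ∈ S} (z − α), where S = {5, -3, (4 + 2i), (4 - 2i)}.
Expanding the product yields: p(z) = z^4 -10·z^3 + 21·z^2 + 80·z -300.
Note conjugate pairs combine to real quadratics: (z − (4+2i))(z − (4−2i)) = z² − 8z + 20.
The resulting polynomial has degree 4 and real coefficients as required.

p(z) = z^4 -10·z^3 + 21·z^2 + 80·z -300.


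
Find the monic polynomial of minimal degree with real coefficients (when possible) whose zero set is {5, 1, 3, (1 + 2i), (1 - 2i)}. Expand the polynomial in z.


The polynomial is p(z) = ∏_{α ∈ S} (z − α), where S = {5, 1, 3, (1 + 2i), (1 - 2i)}.
Expanding the product yields: p(z) = z^5 -11·z^4 + 46·z^3 -106·z^2 + 145·z -75.
Note conjugate pairs combine to real quadratics: (z − (1+2i))(z − (1−2i)) = z² − 2z + 5.
The resulting polynomial has degree 5 and real coefficients as required.

p(z) = z^5 -11·z^4 + 46·z^3 -106·z^2 + 145·z -75.


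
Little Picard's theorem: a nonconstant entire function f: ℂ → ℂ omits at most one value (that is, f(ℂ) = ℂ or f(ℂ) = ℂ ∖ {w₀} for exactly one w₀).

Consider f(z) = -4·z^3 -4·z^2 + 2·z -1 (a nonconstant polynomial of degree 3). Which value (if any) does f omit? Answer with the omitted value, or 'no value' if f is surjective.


Little Picard bounds the complement of f(ℂ) to at most one point.
For every w ∈ ℂ, the equation p(z) − w = 0 is a nonconstant polynomial in z and hence has at least one root by the fundamental theorem of algebra. So p is surjective onto ℂ, omitting no value.

Omitted value: no value.


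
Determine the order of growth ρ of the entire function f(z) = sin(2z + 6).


sin(w) is a linear combination of e^{iw} and e^{−iw} (or e^w, e^{−w} in the hyperbolic case), so |sin(w)| ≤ e^{|w|}. With w = 2z + 6, |w| ≤ 2|z| + 6 = 2r + 6 on |z| = r, giving M(r) ≤ e^{2r + 6}, so ρ ≤ 1. On a suitable ray (z = it for sin/cos; z = t for sinh/cosh, t real → ∞), |sin(2z + 6)| grows like e^{2|t|}/2, so ρ ≥ 1. Hence ρ = 1.
Therefore ρ = 1.

Order ρ = 1.


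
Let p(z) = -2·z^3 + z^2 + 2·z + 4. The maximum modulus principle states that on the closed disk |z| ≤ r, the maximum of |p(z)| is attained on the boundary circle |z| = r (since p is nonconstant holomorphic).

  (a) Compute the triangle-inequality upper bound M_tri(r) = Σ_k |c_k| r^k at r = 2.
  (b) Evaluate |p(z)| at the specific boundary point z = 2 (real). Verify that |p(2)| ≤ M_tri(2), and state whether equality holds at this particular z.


Coefficients: c_0 = 4, c_1 = 2, c_2 = 1, c_3 = -2. Radius r = 2.
Part (a). Triangle bound: M_tri(r) = Σ_k |c_k| r^k
  = |4|·2^0 + |2|·2^1 + |1|·2^2 + |-2|·2^3
  = 4 + 4 + 4 + 16 = 28.
This bounds M(r) := max_{|z|=r} |p(z)| from above; equality holds iff all terms c_k z^k can be made to align in phase at a single z on |z|=r.
Part (b). At z = 2 (real, on the circle |z| = r):
  p(2) = (4)·2^0 + (2)·2^1 + (1)·2^2 + (-2)·2^3 = -4.
  |p(2)| = 4.
Check: |p(2)| = 4 ≤ 28 = M_tri(2). ✓ Equality does not hold at z = 2 (the coefficients have mixed signs, so the terms do not all align in phase there).

M_tri(2) = 28; |p(2)| = 4; equality at z=2: no.


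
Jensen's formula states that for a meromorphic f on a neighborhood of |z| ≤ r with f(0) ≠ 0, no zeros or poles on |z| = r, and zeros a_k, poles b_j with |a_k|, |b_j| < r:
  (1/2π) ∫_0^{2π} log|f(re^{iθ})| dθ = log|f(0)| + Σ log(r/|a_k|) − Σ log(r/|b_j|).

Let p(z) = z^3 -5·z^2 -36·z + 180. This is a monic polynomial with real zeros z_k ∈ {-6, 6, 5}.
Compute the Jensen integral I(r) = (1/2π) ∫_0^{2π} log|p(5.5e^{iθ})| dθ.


Zeros: -6, 5, 6; r = 5.5.
Inside |z| < r: 5. Outside (|z| ≥ r): -6, 6.
p(0) = 180, so log|p(0)| = log(180) = 5.1930.
Apply Jensen: I(r) = log|p(0)| + Σ_k log(r/|z_k|), summed over zeros inside |z| < r.
  log(r/|z_k|) for z_k = 5: log(5.5/5) = 0.0953
  Outside zeros (-6, 6) contribute nothing to the Jensen sum.
Sum over inside zeros: 0.0953.
I(r) = log|p(0)| + (inside sum) = 5.1930 + 0.0953 = 5.2883.
Note: since some zeros are outside |z| ≤ r, the simplified n·log(r) form does NOT apply — only the inside zeros contribute.

I(r) ≈ 5.2883.


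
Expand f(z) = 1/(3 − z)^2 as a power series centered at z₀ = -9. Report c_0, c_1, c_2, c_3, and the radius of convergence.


Let w = z − z₀, so z = z₀ + w.
Then 3 − z = 3 − (z₀ + w) = (3 − z₀) − w = 12 − w.
f(z) = 1/(12 − w)^2 = (1/(12)^2) · (1 − w/(12))^{−2}.
By the binomial series (1−u)^{−2} = Σ_{n≥0} C(n+1, 1) u^n for |u|<1, with u = w/(12):
  c_n = C(n+1, 1) / (12)^(n+2).
  c_0 = 1/(12)^2 = 1/144.
  c_1 = 2/(12)^3 = 1/864.
  c_2 = 3/(12)^4 = 1/6912.
  c_3 = 4/(12)^5 = 1/62208.
The series is valid for |w/d| < 1, i.e. |z − z₀| < |d|.
Radius of convergence: R = |3 − z₀| = |12| = 12 (distance from z₀ to the singularity z = 3).

c_0 = 1/144, c_1 = 1/864, c_2 = 1/6912, c_3 = 1/62208; R = 12.


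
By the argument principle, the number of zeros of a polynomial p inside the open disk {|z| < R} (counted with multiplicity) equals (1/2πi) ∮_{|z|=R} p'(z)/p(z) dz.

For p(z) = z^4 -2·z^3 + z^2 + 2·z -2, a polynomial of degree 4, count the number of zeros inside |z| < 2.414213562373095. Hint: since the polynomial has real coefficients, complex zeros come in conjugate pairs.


The zeros of p are: -1, (1 + 1i), (1 - 1i), 1.
Their magnitudes are: 1, 1.414, 1.414, 1.
Zeros with |z| < R = 2.414213562373095: -1, (1 + 1i), (1 - 1i), 1.
Count = 4.
By the argument principle, (1/2πi) ∮_{|z|=R} p'(z)/p(z) dz equals exactly this count.

Number of zeros inside |z| < 2.414213562373095: 4.


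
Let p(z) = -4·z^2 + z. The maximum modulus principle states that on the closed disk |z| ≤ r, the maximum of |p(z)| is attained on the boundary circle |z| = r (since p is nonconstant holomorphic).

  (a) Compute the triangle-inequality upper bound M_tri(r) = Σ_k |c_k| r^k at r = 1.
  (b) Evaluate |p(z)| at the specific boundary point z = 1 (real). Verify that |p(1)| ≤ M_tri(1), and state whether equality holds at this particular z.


Coefficients: c_0 = 0, c_1 = 1, c_2 = -4. Radius r = 1.
Part (a). Triangle bound: M_tri(r) = Σ_k |c_k| r^k
  = |0|·1^0 + |1|·1^1 + |-4|·1^2
  = 0 + 1 + 4 = 5.
This bounds M(r) := max_{|z|=r} |p(z)| from above; equality holds iff all terms c_k z^k can be made to align in phase at a single z on |z|=r.
Part (b). At z = 1 (real, on the circle |z| = r):
  p(1) = (0)·1^0 + (1)·1^1 + (-4)·1^2 = -3.
  |p(1)| = 3.
Check: |p(1)| = 3 ≤ 5 = M_tri(1). ✓ Equality does not hold at z = 1 (the coefficients have mixed signs, so the terms do not all align in phase there).

M_tri(1) = 5; |p(1)| = 3; equality at z=1: no.


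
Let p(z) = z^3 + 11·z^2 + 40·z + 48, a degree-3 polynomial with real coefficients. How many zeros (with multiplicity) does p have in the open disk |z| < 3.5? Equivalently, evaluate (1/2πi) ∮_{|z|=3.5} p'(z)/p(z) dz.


The zeros of p are: -4, -4, -3.
Their magnitudes are: 4, 4, 3.
Zeros with |z| < R = 3.5: -3.
Count = 1.
By the argument principle, (1/2πi) ∮_{|z|=R} p'(z)/p(z) dz equals exactly this count.

Number of zeros inside |z| < 3.5: 1.


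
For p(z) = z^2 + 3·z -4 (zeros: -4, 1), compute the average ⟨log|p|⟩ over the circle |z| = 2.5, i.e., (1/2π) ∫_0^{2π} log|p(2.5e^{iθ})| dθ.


Zeros: -4, 1; r = 2.5.
Inside |z| < r: 1. Outside (|z| ≥ r): -4.
p(0) = -4, so log|p(0)| = log(4) = 1.3863.
Apply Jensen: I(r) = log|p(0)| + Σ_k log(r/|z_k|), summed over zeros inside |z| < r.
  log(r/|z_k|) for z_k = 1: log(2.5/1) = 0.9163
  Outside zeros (-4) contribute nothing to the Jensen sum.
Sum over inside zeros: 0.9163.
I(r) = log|p(0)| + (inside sum) = 1.3863 + 0.9163 = 2.3026.
Note: since some zeros are outside |z| ≤ r, the simplified n·log(r) form does NOT apply — only the inside zeros contribute.

I(r) ≈ 2.3026.


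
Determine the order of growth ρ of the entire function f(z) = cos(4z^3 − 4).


Write cos(w) = (e^{iw} ± e^{−iw})/(2 or 2i), so |cos(w)| ≤ e^{|w|}. With w = 4z^3 − 4, |w| ≤ 4r^3 + 4 on |z|=r, giving M(r) ≤ e^{4r^3 + 4} and ρ ≤ 3. For the lower bound, choose z on |z|=r with 4z^3 purely imaginary of modulus 4r^3; then |cos(4z^3 − 4)| grows like e^{4r^3}/2, so ρ ≥ 3. Hence ρ = 3.
Therefore ρ = 3.

Order ρ = 3.


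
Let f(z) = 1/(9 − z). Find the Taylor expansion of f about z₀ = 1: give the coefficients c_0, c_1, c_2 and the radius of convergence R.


Let w = z − z₀, so z = z₀ + w.
Then 9 − z = 9 − (z₀ + w) = (9 − z₀) − w = 8 − w.
f(z) = 1/(8 − w) = (1/(8)) · 1/(1 − w/(8)) = Σ_{n≥0} w^n / (8)^(n+1).
So c_n = 1/(8)^(n+1):
  c_0 = 1/(8)^1 = 1/8.
  c_1 = 1/(8)^2 = 1/64.
  c_2 = 1/(8)^3 = 1/512.
The series is valid for |w/d| < 1, i.e. |z − z₀| < |d|.
Radius of convergence: R = |9 − z₀| = |8| = 8 (distance from z₀ to the singularity z = 9).

c_0 = 1/8, c_1 = 1/64, c_2 = 1/512; R = 8.


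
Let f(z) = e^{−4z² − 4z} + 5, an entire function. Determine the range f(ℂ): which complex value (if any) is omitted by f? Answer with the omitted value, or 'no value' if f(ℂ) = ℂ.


Little Picard bounds the complement of f(ℂ) to at most one point.
The exponent g(z) = −4z² − 4z is a nonconstant polynomial, hence surjective onto ℂ. So e^{g(z)} takes every value in {e^w : w ∈ ℂ} = ℂ ∖ {0}. Adding 5 shifts the range to ℂ ∖ {5}. f omits exactly 5.

Omitted value: 5.


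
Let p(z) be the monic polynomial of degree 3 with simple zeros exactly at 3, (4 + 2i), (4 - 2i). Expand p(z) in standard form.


The polynomial is p(z) = ∏_{α ∈ S} (z − α), where S = {3, (4 + 2i), (4 - 2i)}.
Expanding the product yields: p(z) = z^3 -11·z^2 + 44·z -60.
Note conjugate pairs combine to real quadratics: (z − (4+2i))(z − (4−2i)) = z² − 8z + 20.
The resulting polynomial has degree 3 and real coefficients as required.

p(z) = z^3 -11·z^2 + 44·z -60.


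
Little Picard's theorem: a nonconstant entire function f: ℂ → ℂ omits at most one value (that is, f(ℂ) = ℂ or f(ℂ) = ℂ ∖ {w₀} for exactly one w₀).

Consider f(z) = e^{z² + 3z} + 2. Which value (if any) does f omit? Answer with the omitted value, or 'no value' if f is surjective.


Little Picard bounds the complement of f(ℂ) to at most one point.
The exponent g(z) = z² + 3z is a nonconstant polynomial, hence surjective onto ℂ. So e^{g(z)} takes every value in {e^w : w ∈ ℂ} = ℂ ∖ {0}. Adding 2 shifts the range to ℂ ∖ {2}. f omits exactly 2.

Omitted value: 2.


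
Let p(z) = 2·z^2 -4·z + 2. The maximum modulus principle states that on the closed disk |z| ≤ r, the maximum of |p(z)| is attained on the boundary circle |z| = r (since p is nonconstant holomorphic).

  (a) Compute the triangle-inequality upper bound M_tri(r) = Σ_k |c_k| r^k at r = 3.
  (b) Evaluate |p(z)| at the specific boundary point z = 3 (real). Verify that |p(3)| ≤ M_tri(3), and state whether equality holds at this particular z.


Coefficients: c_0 = 2, c_1 = -4, c_2 = 2. Radius r = 3.
Part (a). Triangle bound: M_tri(r) = Σ_k |c_k| r^k
  = |2|·3^0 + |-4|·3^1 + |2|·3^2
  = 2 + 12 + 18 = 32.
This bounds M(r) := max_{|z|=r} |p(z)| from above; equality holds iff all terms c_k z^k can be made to align in phase at a single z on |z|=r.
Part (b). At z = 3 (real, on the circle |z| = r):
  p(3) = (2)·3^0 + (-4)·3^1 + (2)·3^2 = 8.
  |p(3)| = 8.
Check: |p(3)| = 8 ≤ 32 = M_tri(3). ✓ Equality does not hold at z = 3 (the coefficients have mixed signs, so the terms do not all align in phase there).

M_tri(3) = 32; |p(3)| = 8; equality at z=3: no.


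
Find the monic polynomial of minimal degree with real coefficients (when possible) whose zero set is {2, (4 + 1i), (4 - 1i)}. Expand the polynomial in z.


The polynomial is p(z) = ∏_{α ∈ S} (z − α), where S = {2, (4 + 1i), (4 - 1i)}.
Expanding the product yields: p(z) = z^3 -10·z^2 + 33·z -34.
Note conjugate pairs combine to real quadratics: (z − (4+1i))(z − (4−1i)) = z² − 8z + 17.
The resulting polynomial has degree 3 and real coefficients as required.

p(z) = z^3 -10·z^2 + 33·z -34.


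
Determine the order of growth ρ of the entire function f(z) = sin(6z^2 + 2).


Write sin(w) = (e^{iw} ± e^{−iw})/(2 or 2i), so |sin(w)| ≤ e^{|w|}. With w = 6z^2 + 2, |w| ≤ 6r^2 + 2 on |z|=r, giving M(r) ≤ e^{6r^2 + 2} and ρ ≤ 2. For the lower bound, choose z on |z|=r with 6z^2 purely imaginary of modulus 6r^2; then |sin(6z^2 + 2)| grows like e^{6r^2}/2, so ρ ≥ 2. Hence ρ = 2.
Therefore ρ = 2.

Order ρ = 2.


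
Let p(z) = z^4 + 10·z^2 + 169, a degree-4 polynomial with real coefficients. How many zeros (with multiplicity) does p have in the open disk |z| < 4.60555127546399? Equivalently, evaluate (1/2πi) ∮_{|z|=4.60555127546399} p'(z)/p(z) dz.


The zeros of p are: (2 + 3i), (2 - 3i), (-2 + 3i), (-2 - 3i).
Their magnitudes are: 3.606, 3.606, 3.606, 3.606.
Zeros with |z| < R = 4.60555127546399: (2 + 3i), (2 - 3i), (-2 + 3i), (-2 - 3i).
Count = 4.
By the argument principle, (1/2πi) ∮_{|z|=R} p'(z)/p(z) dz equals exactly this count.

Number of zeros inside |z| < 4.60555127546399: 4.


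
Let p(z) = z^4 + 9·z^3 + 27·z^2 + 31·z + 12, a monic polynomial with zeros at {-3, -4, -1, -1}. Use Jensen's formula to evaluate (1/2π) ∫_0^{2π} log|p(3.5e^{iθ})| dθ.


Zeros: -4, -3, -1, -1; r = 3.5.
Inside |z| < r: -3, -1, -1. Outside (|z| ≥ r): -4.
p(0) = 12, so log|p(0)| = log(12) = 2.4849.
Apply Jensen: I(r) = log|p(0)| + Σ_k log(r/|z_k|), summed over zeros inside |z| < r.
  log(r/|z_k|) for z_k = -3: log(3.5/3) = 0.1542
  log(r/|z_k|) for z_k = -1: log(3.5/1) = 1.2528
  log(r/|z_k|) for z_k = -1: log(3.5/1) = 1.2528
  Outside zeros (-4) contribute nothing to the Jensen sum.
Sum over inside zeros: 2.6597.
I(r) = log|p(0)| + (inside sum) = 2.4849 + 2.6597 = 5.1446.
Note: since some zeros are outside |z| ≤ r, the simplified n·log(r) form does NOT apply — only the inside zeros contribute.

I(r) ≈ 5.1446.


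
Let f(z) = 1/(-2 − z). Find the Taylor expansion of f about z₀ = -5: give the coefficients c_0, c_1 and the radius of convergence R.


Let w = z − z₀, so z = z₀ + w.
Then -2 − z = -2 − (z₀ + w) = (-2 − z₀) − w = 3 − w.
f(z) = 1/(3 − w) = (1/(3)) · 1/(1 − w/(3)) = Σ_{n≥0} w^n / (3)^(n+1).
So c_n = 1/(3)^(n+1):
  c_0 = 1/(3)^1 = 1/3.
  c_1 = 1/(3)^2 = 1/9.
The series is valid for |w/d| < 1, i.e. |z − z₀| < |d|.
Radius of convergence: R = |-2 − z₀| = |3| = 3 (distance from z₀ to the singularity z = -2).

c_0 = 1/3, c_1 = 1/9; R = 3.


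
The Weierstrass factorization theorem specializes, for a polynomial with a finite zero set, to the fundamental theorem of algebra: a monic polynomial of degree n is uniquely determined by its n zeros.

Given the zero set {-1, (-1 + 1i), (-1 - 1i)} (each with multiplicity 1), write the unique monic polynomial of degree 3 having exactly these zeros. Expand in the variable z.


The polynomial is p(z) = ∏_{α ∈ S} (z − α), where S = {-1, (-1 + 1i), (-1 - 1i)}.
Expanding the product yields: p(z) = z^3 + 3·z^2 + 4·z + 2.
Note conjugate pairs combine to real quadratics: (z − (-1+1i))(z − (-1−1i)) = z² + 2z + 2.
The resulting polynomial has degree 3 and real coefficients as required.

p(z) = z^3 + 3·z^2 + 4·z + 2.


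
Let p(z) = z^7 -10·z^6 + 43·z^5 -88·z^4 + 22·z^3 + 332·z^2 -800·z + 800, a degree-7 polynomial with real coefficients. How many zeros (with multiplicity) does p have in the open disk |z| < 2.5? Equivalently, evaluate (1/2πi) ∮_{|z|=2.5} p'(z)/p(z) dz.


The zeros of p are: (1 + 2i), (1 - 2i), (2 + 2i), (2 - 2i), -2, (3 + 1i), (3 - 1i).
Their magnitudes are: 2.236, 2.236, 2.828, 2.828, 2, 3.162, 3.162.
Zeros with |z| < R = 2.5: (1 + 2i), (1 - 2i), -2.
Count = 3.
By the argument principle, (1/2πi) ∮_{|z|=R} p'(z)/p(z) dz equals exactly this count.

Number of zeros inside |z| < 2.5: 3.


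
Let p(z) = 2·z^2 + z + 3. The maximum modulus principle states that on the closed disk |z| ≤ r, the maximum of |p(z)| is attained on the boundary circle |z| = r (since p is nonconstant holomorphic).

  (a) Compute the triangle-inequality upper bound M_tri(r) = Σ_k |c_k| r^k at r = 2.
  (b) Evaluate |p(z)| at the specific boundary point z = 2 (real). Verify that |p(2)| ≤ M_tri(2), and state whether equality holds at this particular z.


Coefficients: c_0 = 3, c_1 = 1, c_2 = 2. Radius r = 2.
Part (a). Triangle bound: M_tri(r) = Σ_k |c_k| r^k
  = |3|·2^0 + |1|·2^1 + |2|·2^2
  = 3 + 2 + 8 = 13.
This bounds M(r) := max_{|z|=r} |p(z)| from above; equality holds iff all terms c_k z^k can be made to align in phase at a single z on |z|=r.
Part (b). At z = 2 (real, on the circle |z| = r):
  p(2) = (3)·2^0 + (1)·2^1 + (2)·2^2 = 13.
  |p(2)| = 13.
Since all nonzero coefficients share the same sign, |p(2)| = 13 = M_tri(2); the triangle bound is attained at z = 2, so in fact M(r) = 13.

M_tri(2) = 13; |p(2)| = 13; equality at z=2: yes.


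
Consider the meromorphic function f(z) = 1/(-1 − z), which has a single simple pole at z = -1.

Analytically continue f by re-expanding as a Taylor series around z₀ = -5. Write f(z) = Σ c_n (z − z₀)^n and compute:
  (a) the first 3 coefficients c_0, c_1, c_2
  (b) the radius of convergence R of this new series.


Let w = z − z₀, so z = z₀ + w.
Then -1 − z = -1 − (z₀ + w) = (-1 − z₀) − w = 4 − w.
f(z) = 1/(4 − w) = (1/(4)) · 1/(1 − w/(4)) = Σ_{n≥0} w^n / (4)^(n+1).
So c_n = 1/(4)^(n+1):
  c_0 = 1/(4)^1 = 1/4.
  c_1 = 1/(4)^2 = 1/16.
  c_2 = 1/(4)^3 = 1/64.
The series is valid for |w/d| < 1, i.e. |z − z₀| < |d|.
Radius of convergence: R = |-1 − z₀| = |4| = 4 (distance from z₀ to the singularity z = -1).

c_0 = 1/4, c_1 = 1/16, c_2 = 1/64; R = 4.


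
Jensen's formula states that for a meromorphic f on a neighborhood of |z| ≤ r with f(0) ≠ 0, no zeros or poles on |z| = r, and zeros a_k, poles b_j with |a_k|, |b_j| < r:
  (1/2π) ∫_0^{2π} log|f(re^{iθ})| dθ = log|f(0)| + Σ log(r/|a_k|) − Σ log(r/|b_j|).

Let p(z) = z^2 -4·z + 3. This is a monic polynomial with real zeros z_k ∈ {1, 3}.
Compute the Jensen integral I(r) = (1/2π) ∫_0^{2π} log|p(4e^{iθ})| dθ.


Zeros: 1, 3; r = 4.
Inside |z| < r: 1, 3. Outside (|z| ≥ r): ∅.
p(0) = 3, so log|p(0)| = log(3) = 1.0986.
Apply Jensen: I(r) = log|p(0)| + Σ_k log(r/|z_k|), summed over zeros inside |z| < r.
  log(r/|z_k|) for z_k = 1: log(4/1) = 1.3863
  log(r/|z_k|) for z_k = 3: log(4/3) = 0.2877
Sum over inside zeros: 1.6740.
I(r) = log|p(0)| + (inside sum) = 1.0986 + 1.6740 = 2.7726.
Closed form (all zeros inside, monic): I(r) = n·log(r) = 2·log(4) = 2.7726. ✓

I(r) ≈ 2.7726.


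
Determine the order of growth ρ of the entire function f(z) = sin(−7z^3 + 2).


Write sin(w) = (e^{iw} ± e^{−iw})/(2 or 2i), so |sin(w)| ≤ e^{|w|}. With w = −7z^3 + 2, |w| ≤ 7r^3 + 2 on |z|=r, giving M(r) ≤ e^{7r^3 + 2} and ρ ≤ 3. For the lower bound, choose z on |z|=r with -7z^3 purely imaginary of modulus 7r^3; then |sin(−7z^3 + 2)| grows like e^{7r^3}/2, so ρ ≥ 3. Hence ρ = 3.
Therefore ρ = 3.

Order ρ = 3.


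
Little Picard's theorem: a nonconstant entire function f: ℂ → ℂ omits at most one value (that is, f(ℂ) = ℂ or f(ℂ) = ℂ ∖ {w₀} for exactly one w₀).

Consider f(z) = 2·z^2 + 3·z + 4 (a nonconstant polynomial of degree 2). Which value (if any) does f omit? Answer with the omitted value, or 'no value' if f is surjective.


Little Picard bounds the complement of f(ℂ) to at most one point.
For every w ∈ ℂ, the equation p(z) − w = 0 is a nonconstant polynomial in z and hence has at least one root by the fundamental theorem of algebra. So p is surjective onto ℂ, omitting no value.

Omitted value: no value.


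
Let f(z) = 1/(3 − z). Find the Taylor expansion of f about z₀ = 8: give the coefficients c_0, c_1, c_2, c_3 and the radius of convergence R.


Let w = z − z₀, so z = z₀ + w.
Then 3 − z = 3 − (z₀ + w) = (3 − z₀) − w = -5 − w.
f(z) = 1/(-5 − w) = (1/(-5)) · 1/(1 − w/(-5)) = Σ_{n≥0} w^n / (-5)^(n+1).
So c_n = 1/(-5)^(n+1):
  c_0 = 1/(-5)^1 = -1/5.
  c_1 = 1/(-5)^2 = 1/25.
  c_2 = 1/(-5)^3 = -1/125.
  c_3 = 1/(-5)^4 = 1/625.
The series is valid for |w/d| < 1, i.e. |z − z₀| < |d|.
Radius of convergence: R = |3 − z₀| = |-5| = 5 (distance from z₀ to the singularity z = 3).

c_0 = -1/5, c_1 = 1/25, c_2 = -1/125, c_3 = 1/625; R = 5.


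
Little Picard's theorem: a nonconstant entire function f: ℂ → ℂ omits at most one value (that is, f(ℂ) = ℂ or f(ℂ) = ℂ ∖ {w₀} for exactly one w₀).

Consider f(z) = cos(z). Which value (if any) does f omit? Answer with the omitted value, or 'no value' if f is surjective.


Little Picard bounds the complement of f(ℂ) to at most one point.
cos is entire and surjective onto ℂ: for every w ∈ ℂ, cos(ζ) = w has a solution ζ ∈ ℂ (e.g., via the complex inverse arccos). With ζ = z this gives z = ζ/(1). Then 1·cos(z) takes every value in 1·ℂ = ℂ, and adding 0 is a bijection of ℂ. So f is surjective and omits no value. (Note: only on the real line is cos bounded by [−1, 1].)

Omitted value: no value.


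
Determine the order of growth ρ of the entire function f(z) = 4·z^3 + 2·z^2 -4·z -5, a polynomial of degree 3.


|f(z)| ≤ Σ|c_k|·r^k = O(r^3) as r → ∞. Polynomial growth is O(e^{r^ε}) for every ε > 0 (since r^3/e^{r^ε} → 0), so ρ ≤ ε for all ε > 0, i.e. ρ = 0. Every nonconstant polynomial has order 0.
Therefore ρ = 0.

Order ρ = 0.


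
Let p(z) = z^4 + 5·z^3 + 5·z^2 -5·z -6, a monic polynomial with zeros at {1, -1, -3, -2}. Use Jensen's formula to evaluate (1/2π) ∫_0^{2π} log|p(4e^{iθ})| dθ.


Zeros: -3, -2, -1, 1; r = 4.
Inside |z| < r: -3, -2, -1, 1. Outside (|z| ≥ r): ∅.
p(0) = -6, so log|p(0)| = log(6) = 1.7918.
Apply Jensen: I(r) = log|p(0)| + Σ_k log(r/|z_k|), summed over zeros inside |z| < r.
  log(r/|z_k|) for z_k = 1: log(4/1) = 1.3863
  log(r/|z_k|) for z_k = -1: log(4/1) = 1.3863
  log(r/|z_k|) for z_k = -3: log(4/3) = 0.2877
  log(r/|z_k|) for z_k = -2: log(4/2) = 0.6931
Sum over inside zeros: 3.7534.
I(r) = log|p(0)| + (inside sum) = 1.7918 + 3.7534 = 5.5452.
Closed form (all zeros inside, monic): I(r) = n·log(r) = 4·log(4) = 5.5452. ✓

I(r) ≈ 5.5452.


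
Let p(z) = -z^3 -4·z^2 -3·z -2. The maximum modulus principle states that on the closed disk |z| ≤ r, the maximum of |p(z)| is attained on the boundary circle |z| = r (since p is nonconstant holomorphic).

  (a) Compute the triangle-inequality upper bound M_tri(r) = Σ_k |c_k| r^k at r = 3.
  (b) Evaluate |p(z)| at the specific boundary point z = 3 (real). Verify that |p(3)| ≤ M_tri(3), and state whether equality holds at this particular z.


Coefficients: c_0 = -2, c_1 = -3, c_2 = -4, c_3 = -1. Radius r = 3.
Part (a). Triangle bound: M_tri(r) = Σ_k |c_k| r^k
  = |-2|·3^0 + |-3|·3^1 + |-4|·3^2 + |-1|·3^3
  = 2 + 9 + 36 + 27 = 74.
This bounds M(r) := max_{|z|=r} |p(z)| from above; equality holds iff all terms c_k z^k can be made to align in phase at a single z on |z|=r.
Part (b). At z = 3 (real, on the circle |z| = r):
  p(3) = (-2)·3^0 + (-3)·3^1 + (-4)·3^2 + (-1)·3^3 = -74.
  |p(3)| = 74.
Since all nonzero coefficients share the same sign, |p(3)| = 74 = M_tri(3); the triangle bound is attained at z = 3, so in fact M(r) = 74.

M_tri(3) = 74; |p(3)| = 74; equality at z=3: yes.


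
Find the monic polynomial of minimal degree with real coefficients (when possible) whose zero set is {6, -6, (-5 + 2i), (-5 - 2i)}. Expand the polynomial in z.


The polynomial is p(z) = ∏_{α ∈ S} (z − α), where S = {6, -6, (-5 + 2i), (-5 - 2i)}.
Expanding the product yields: p(z) = z^4 + 10·z^3 -7·z^2 -360·z -1044.
Note conjugate pairs combine to real quadratics: (z − (-5+2i))(z − (-5−2i)) = z² + 10z + 29.
The resulting polynomial has degree 4 and real coefficients as required.

p(z) = z^4 + 10·z^3 -7·z^2 -360·z -1044.


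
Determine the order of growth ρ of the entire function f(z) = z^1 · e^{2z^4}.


M(r) = max_{|z|=r} |1|·|z|^1·|e^{2z^4}| = 1·r^1 · e^{2r^4} (the factors attain their maxima compatibly on |z|=r). Then log M(r) = log 1 + 1·log r + 2r^4, dominated by the last term, so log log M(r) ~ 4·log r. The polynomial factor 1z^1 contributes only a log r term and does not affect the order. ρ = 4.
Therefore ρ = 4.

Order ρ = 4.


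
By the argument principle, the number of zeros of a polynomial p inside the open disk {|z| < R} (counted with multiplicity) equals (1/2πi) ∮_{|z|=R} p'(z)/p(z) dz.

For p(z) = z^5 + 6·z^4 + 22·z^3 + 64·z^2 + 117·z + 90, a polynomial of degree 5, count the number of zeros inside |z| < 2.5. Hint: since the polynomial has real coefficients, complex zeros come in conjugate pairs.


The zeros of p are: (0 + 3i), (0 - 3i), (-2 + 1i), (-2 - 1i), -2.
Their magnitudes are: 3, 3, 2.236, 2.236, 2.
Zeros with |z| < R = 2.5: (-2 + 1i), (-2 - 1i), -2.
Count = 3.
By the argument principle, (1/2πi) ∮_{|z|=R} p'(z)/p(z) dz equals exactly this count.

Number of zeros inside |z| < 2.5: 3.


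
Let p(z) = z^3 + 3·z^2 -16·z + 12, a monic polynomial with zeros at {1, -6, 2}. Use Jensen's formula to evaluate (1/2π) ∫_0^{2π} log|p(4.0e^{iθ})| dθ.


Zeros: -6, 1, 2; r = 4.0.
Inside |z| < r: 1, 2. Outside (|z| ≥ r): -6.
p(0) = 12, so log|p(0)| = log(12) = 2.4849.
Apply Jensen: I(r) = log|p(0)| + Σ_k log(r/|z_k|), summed over zeros inside |z| < r.
  log(r/|z_k|) for z_k = 1: log(4.0/1) = 1.3863
  log(r/|z_k|) for z_k = 2: log(4.0/2) = 0.6931
  Outside zeros (-6) contribute nothing to the Jensen sum.
Sum over inside zeros: 2.0794.
I(r) = log|p(0)| + (inside sum) = 2.4849 + 2.0794 = 4.5643.
Note: since some zeros are outside |z| ≤ r, the simplified n·log(r) form does NOT apply — only the inside zeros contribute.

I(r) ≈ 4.5643.


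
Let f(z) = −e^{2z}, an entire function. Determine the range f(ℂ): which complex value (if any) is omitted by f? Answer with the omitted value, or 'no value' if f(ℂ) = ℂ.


Little Picard bounds the complement of f(ℂ) to at most one point.
e^{2z} is never zero on ℂ, so -1·e^{2z} takes every value in ℂ ∖ {0}. Adding 0 shifts the range to ℂ ∖ {0}. Thus f omits exactly the value 0.

Omitted value: 0.


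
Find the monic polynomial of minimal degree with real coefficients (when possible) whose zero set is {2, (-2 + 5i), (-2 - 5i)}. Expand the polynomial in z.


The polynomial is p(z) = ∏_{α ∈ S} (z − α), where S = {2, (-2 + 5i), (-2 - 5i)}.
Expanding the product yields: p(z) = z^3 + 2·z^2 + 21·z -58.
Note conjugate pairs combine to real quadratics: (z − (-2+5i))(z − (-2−5i)) = z² + 4z + 29.
The resulting polynomial has degree 3 and real coefficients as required.

p(z) = z^3 + 2·z^2 + 21·z -58.


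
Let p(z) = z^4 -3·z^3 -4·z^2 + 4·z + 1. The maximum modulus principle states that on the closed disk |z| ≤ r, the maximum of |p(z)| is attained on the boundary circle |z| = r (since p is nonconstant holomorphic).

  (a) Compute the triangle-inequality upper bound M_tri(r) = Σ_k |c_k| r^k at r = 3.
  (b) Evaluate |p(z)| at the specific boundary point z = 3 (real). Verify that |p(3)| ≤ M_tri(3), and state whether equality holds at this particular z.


Coefficients: c_0 = 1, c_1 = 4, c_2 = -4, c_3 = -3, c_4 = 1. Radius r = 3.
Part (a). Triangle bound: M_tri(r) = Σ_k |c_k| r^k
  = |1|·3^0 + |4|·3^1 + |-4|·3^2 + |-3|·3^3 + |1|·3^4
  = 1 + 12 + 36 + 81 + 81 = 211.
This bounds M(r) := max_{|z|=r} |p(z)| from above; equality holds iff all terms c_k z^k can be made to align in phase at a single z on |z|=r.
Part (b). At z = 3 (real, on the circle |z| = r):
  p(3) = (1)·3^0 + (4)·3^1 + (-4)·3^2 + (-3)·3^3 + (1)·3^4 = -23.
  |p(3)| = 23.
Check: |p(3)| = 23 ≤ 211 = M_tri(3). ✓ Equality does not hold at z = 3 (the coefficients have mixed signs, so the terms do not all align in phase there).

M_tri(3) = 211; |p(3)| = 23; equality at z=3: no.


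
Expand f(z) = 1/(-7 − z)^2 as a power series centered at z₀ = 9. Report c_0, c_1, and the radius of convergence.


Let w = z − z₀, so z = z₀ + w.
Then -7 − z = -7 − (z₀ + w) = (-7 − z₀) − w = -16 − w.
f(z) = 1/(-16 − w)^2 = (1/(-16)^2) · (1 − w/(-16))^{−2}.
By the binomial series (1−u)^{−2} = Σ_{n≥0} C(n+1, 1) u^n for |u|<1, with u = w/(-16):
  c_n = C(n+1, 1) / (-16)^(n+2).
  c_0 = 1/(-16)^2 = 1/256.
  c_1 = 2/(-16)^3 = -1/2048.
The series is valid for |w/d| < 1, i.e. |z − z₀| < |d|.
Radius of convergence: R = |-7 − z₀| = |-16| = 16 (distance from z₀ to the singularity z = -7).

c_0 = 1/256, c_1 = -1/2048; R = 16.


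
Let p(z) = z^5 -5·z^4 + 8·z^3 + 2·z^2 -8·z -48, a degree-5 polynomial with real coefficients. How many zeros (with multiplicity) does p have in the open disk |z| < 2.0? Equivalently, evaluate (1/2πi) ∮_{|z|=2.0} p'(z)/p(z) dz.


The zeros of p are: (2 + 2i), (2 - 2i), (-1 + 1i), (-1 - 1i), 3.
Their magnitudes are: 2.828, 2.828, 1.414, 1.414, 3.
Zeros with |z| < R = 2.0: (-1 + 1i), (-1 - 1i).
Count = 2.
By the argument principle, (1/2πi) ∮_{|z|=R} p'(z)/p(z) dz equals exactly this count.

Number of zeros inside |z| < 2.0: 2.


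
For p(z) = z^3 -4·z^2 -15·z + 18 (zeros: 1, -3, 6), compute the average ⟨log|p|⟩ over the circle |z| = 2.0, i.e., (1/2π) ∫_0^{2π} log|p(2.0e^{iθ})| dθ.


Zeros: -3, 1, 6; r = 2.0.
Inside |z| < r: 1. Outside (|z| ≥ r): -3, 6.
p(0) = 18, so log|p(0)| = log(18) = 2.8904.
Apply Jensen: I(r) = log|p(0)| + Σ_k log(r/|z_k|), summed over zeros inside |z| < r.
  log(r/|z_k|) for z_k = 1: log(2.0/1) = 0.6931
  Outside zeros (-3, 6) contribute nothing to the Jensen sum.
Sum over inside zeros: 0.6931.
I(r) = log|p(0)| + (inside sum) = 2.8904 + 0.6931 = 3.5835.
Note: since some zeros are outside |z| ≤ r, the simplified n·log(r) form does NOT apply — only the inside zeros contribute.

I(r) ≈ 3.5835.


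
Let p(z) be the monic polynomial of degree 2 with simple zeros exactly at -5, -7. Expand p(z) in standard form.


The polynomial is p(z) = ∏_{α ∈ S} (z − α), where S = {-5, -7}.
Expanding the product yields: p(z) = z^2 + 12·z + 35.
The resulting polynomial has degree 2 and real coefficients as required.

p(z) = z^2 + 12·z + 35.


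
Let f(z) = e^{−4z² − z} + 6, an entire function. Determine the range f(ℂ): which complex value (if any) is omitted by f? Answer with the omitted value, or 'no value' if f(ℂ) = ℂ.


Little Picard bounds the complement of f(ℂ) to at most one point.
The exponent g(z) = −4z² − z is a nonconstant polynomial, hence surjective onto ℂ. So e^{g(z)} takes every value in {e^w : w ∈ ℂ} = ℂ ∖ {0}. Adding 6 shifts the range to ℂ ∖ {6}. f omits exactly 6.

Omitted value: 6.
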